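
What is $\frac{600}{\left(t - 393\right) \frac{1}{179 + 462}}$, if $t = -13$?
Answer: $- \frac{192300}{203} \approx -947.29$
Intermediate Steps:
$\frac{600}{\left(t - 393\right) \frac{1}{179 + 462}} = \frac{600}{\left(-13 - 393\right) \frac{1}{179 + 462}} = \frac{600}{\left(-406\right) \frac{1}{641}} = \frac{600}{- \frac{406}{641}} = 600 \left(- \frac{641}{406}\right) = - \frac{192300}{203}$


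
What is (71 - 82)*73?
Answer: -803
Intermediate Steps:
(71 - 82)*73 = -11*73 = -803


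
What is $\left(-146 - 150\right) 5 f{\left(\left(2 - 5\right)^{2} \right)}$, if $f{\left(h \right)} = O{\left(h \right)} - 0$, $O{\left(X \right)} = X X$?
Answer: $-119880$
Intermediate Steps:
$O{\left(X \right)} = X^{2}$
$f{\left(h \right)} = h^{2}$ ($f{\left(h \right)} = h^{2} - 0 = h^{2} + 0 = h^{2}$)
$\left(-146 - 150\right) 5 f{\left(\left(2 - 5\right)^{2} \right)} = \left(-146 - 150\right) 5 \left(\left(2 - 5\right)^{2}\right)^{2} = - 296 \cdot 5 \left(\left(-3\right)^{2}\right)^{2} = - 296 \cdot 5 \cdot 9^{2} = - 296 \cdot 5 \cdot 81 = \left(-296\right) 405 = -119880$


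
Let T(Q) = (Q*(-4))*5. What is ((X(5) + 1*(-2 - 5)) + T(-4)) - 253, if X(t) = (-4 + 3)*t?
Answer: -185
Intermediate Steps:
X(t) = -t
T(Q) = -20*Q (T(Q) = -4*Q*5 = -20*Q)
((X(5) + 1*(-2 - 5)) + T(-4)) - 253 = ((-1*5 + 1*(-2 - 5)) - 20*(-4)) - 253 = ((-5 + 1*(-7)) + 80) - 253 = ((-5 - 7) + 80) - 253 = (-12 + 80) - 253 = 68 - 253 = -185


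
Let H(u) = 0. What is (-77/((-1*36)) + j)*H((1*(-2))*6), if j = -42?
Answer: 0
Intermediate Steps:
(-77/((-1*36)) + j)*H((1*(-2))*6) = (-77/((-1*36)) - 42)*0 = (-77/(-36) - 42)*0 = (-77*(-1/36) - 42)*0 = (77/36 - 42)*0 = -1435/36*0 = 0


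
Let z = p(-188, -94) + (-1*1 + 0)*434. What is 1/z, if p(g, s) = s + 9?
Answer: -1/519 ≈ -0.0019268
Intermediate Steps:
p(g, s) = 9 + s
z = -519 (z = (9 - 94) + (-1*1 + 0)*434 = -85 + (-1 + 0)*434 = -85 - 1*434 = -85 - 434 = -519)
1/z = 1/(-519) = -1/519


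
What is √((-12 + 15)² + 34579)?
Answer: 2*√8647 ≈ 185.98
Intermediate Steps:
√((-12 + 15)² + 34579) = √(3² + 34579) = √(9 + 34579) = √34588 = 2*√8647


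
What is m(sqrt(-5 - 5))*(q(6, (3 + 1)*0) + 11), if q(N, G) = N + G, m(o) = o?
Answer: 17*I*sqrt(10) ≈ 53.759*I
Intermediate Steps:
q(N, G) = G + N
m(sqrt(-5 - 5))*(q(6, (3 + 1)*0) + 11) = sqrt(-5 - 5)*(((3 + 1)*0 + 6) + 11) = sqrt(-10)*((4*0 + 6) + 11) = (I*sqrt(10))*((0 + 6) + 11) = (I*sqrt(10))*(6 + 11) = (I*sqrt(10))*17 = 17*I*sqrt(10)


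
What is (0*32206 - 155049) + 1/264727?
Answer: -41045656622/264727 ≈ -1.5505e+5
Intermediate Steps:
(0*32206 - 155049) + 1/264727 = (0 - 155049) + 1/264727 = -155049 + 1/264727 = -41045656622/264727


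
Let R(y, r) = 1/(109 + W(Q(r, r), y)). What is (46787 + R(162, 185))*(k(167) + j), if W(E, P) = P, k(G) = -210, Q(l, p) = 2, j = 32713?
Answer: 412114572834/271 ≈ 1.5207e+9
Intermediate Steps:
R(y, r) = 1/(109 + y)
(46787 + R(162, 185))*(k(167) + j) = (46787 + 1/(109 + 162))*(-210 + 32713) = (46787 + 1/271)*32503 = (12679278/271)*32503 = 412114572834/271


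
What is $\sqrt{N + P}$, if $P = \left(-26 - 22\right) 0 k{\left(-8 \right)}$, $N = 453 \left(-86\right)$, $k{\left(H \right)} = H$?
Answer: $i \sqrt{38958} \approx 197.38 i$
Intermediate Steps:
$N = -38958$
$P = 0$ ($P = \left(-26 - 22\right) 0 \left(-8\right) = \left(-48\right) 0 = 0$)
$\sqrt{N + P} = \sqrt{-38958 + 0} = \sqrt{-38958} = i \sqrt{38958}$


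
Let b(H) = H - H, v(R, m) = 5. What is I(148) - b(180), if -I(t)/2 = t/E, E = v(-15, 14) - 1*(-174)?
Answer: -296/179 ≈ -1.6536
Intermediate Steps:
E = 179 (E = 5 - 1*(-174) = 5 + 174 = 179)
b(H) = 0
I(t) = -2*t/179
I(148) - b(180) = -2/179*148 - 1*0 = -296/179 + 0 = -296/179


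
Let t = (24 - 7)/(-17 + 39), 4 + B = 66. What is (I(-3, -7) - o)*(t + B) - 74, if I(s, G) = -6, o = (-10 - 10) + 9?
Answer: 5277/22 ≈ 239.86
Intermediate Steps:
B = 62 (B = -4 + 66 = 62)
t = 17/22 ≈ 0.77273
o = -11 (o = -20 + 9 = -11)
(I(-3, -7) - o)*(t + B) - 74 = (-6 - 1*(-11))*(17/22 + 62) - 74 = (-6 + 11)*(1381/22) - 74 = 5*(1381/22) - 74 = 6905/22 - 74 = 5277/22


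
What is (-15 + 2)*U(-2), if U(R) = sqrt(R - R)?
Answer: 0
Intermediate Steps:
U(R) = 0 (U(R) = sqrt(0) = 0)
(-15 + 2)*U(-2) = (-15 + 2)*0 = -13*0 = 0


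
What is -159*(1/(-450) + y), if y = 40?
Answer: -953947/150 ≈ -6359.6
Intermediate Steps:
-159*(1/(-450) + y) = -159*(1/(-450) + 40) = -159*(-1/450 + 40) = -159*17999/450 = -953947/150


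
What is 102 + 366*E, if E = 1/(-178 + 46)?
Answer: 2183/22 ≈ 99.227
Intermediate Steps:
E = -1/132 (E = 1/(-132) = -1/132 ≈ -0.0075758)
102 + 366*E = 102 + 366*(-1/132) = 102 - 61/22 = 2183/22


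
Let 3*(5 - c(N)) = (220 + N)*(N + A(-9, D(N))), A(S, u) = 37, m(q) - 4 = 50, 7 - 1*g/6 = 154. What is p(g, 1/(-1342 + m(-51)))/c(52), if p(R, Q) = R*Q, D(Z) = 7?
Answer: -189/2225756 ≈ -8.4915e-5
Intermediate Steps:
g = -882 (g = 42 - 6*154 = 42 - 924 = -882)
m(q) = 54 (m(q) = 4 + 50 = 54)
c(N) = 5 - (37 + N)*(220 + N)/3 (c(N) = 5 - (220 + N)*(N + 37)/3 = 5 - (220 + N)*(37 + N)/3 = 5 - (37 + N)*(220 + N)/3)
p(R, Q) = Q*R
p(g, 1/(-1342 + m(-51)))/c(52) = (-882/(-1342 + 54))/(-8125/3 - 257/3*52 - 1/3*52**2) = (-882/(-1288))/(-8125/3 - 13364/3 - 1/3*2704) = (-1/1288*(-882))/(-8125/3 - 13364/3 - 2704/3) = 63/(92*(-24193/3)) = (63/92)*(-3/24193) = -189/2225756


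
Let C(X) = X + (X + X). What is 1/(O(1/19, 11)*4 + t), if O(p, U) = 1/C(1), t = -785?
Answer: -3/2351 ≈ -0.0012761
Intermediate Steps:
C(X) = 3*X (C(X) = X + 2*X = 3*X)
O(p, U) = ⅓ (O(p, U) = 1/(3*1) = 1/3 = ⅓)
1/(O(1/19, 11)*4 + t) = 1/((⅓)*4 - 785) = 1/(4/3 - 785) = 1/(-2351/3) = -3/2351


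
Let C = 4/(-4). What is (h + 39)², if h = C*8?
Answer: 961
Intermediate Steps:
C = -1 (C = 4*(-¼) = -1)
h = -8 (h = -1*8 = -8)
(h + 39)² = (-8 + 39)² = 31² = 961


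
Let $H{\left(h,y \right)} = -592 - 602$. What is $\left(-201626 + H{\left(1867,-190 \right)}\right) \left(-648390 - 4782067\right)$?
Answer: $1101405288740$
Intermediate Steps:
$H{\left(h,y \right)} = -1194$ ($H{\left(h,y \right)} = -592 - 602 = -1194$)
$\left(-201626 + H{\left(1867,-190 \right)}\right) \left(-648390 - 4782067\right) = \left(-201626 - 1194\right) \left(-648390 - 4782067\right) = \left(-202820\right) \left(-5430457\right) = 1101405288740$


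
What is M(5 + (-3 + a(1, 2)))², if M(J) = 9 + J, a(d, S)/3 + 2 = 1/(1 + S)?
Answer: 36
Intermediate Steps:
a(d, S) = -6 + 3/(1 + S)
M(5 + (-3 + a(1, 2)))² = (9 + (5 + (-3 + 3*(-1 - 2*2)/(1 + 2))))² = (9 + (5 + (-3 + 3*(-1 - 4)/3)))² = (9 + (5 + (-3 + 3*(⅓)*(-5))))² = (9 + (5 + (-3 - 5)))² = (9 + (5 - 8))² = (9 - 3)² = 6² = 36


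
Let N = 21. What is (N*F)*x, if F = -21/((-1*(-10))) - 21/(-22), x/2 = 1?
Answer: -2646/55 ≈ -48.109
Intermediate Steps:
x = 2 (x = 2*1 = 2)
F = -63/55 (F = -21/10 - 21*(-1/22) = -21*⅒ + 21/22 = -21/10 + 21/22 = -63/55 ≈ -1.1455)
(N*F)*x = (21*(-63/55))*2 = -1323/55*2 = -2646/55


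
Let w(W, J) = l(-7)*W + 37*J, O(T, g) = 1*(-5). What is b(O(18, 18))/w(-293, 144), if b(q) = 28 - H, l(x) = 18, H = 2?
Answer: 13/27 ≈ 0.48148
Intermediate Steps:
O(T, g) = -5
w(W, J) = 18*W + 37*J
b(q) = 26 (b(q) = 28 - 1*2 = 28 - 2 = 26)
b(O(18, 18))/w(-293, 144) = 26/(18*(-293) + 37*144) = 26/(-5274 + 5328) = 26/54 = 26*(1/54) = 13/27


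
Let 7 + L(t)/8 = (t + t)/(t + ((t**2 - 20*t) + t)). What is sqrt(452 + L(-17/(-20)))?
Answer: 2*sqrt(237139)/49 ≈ 19.876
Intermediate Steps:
L(t) = -56 + 16*t/(t**2 - 18*t) (L(t) = -56 + 8*((t + t)/(t + ((t**2 - 20*t) + t))) = -56 + 8*((2*t)/(t + (t**2 - 19*t))) = -56 + 8*((2*t)/(t**2 - 18*t)) = -56 + 8*(2*t/(t**2 - 18*t)) = -56 + 16*t/(t**2 - 18*t))
sqrt(452 + L(-17/(-20))) = sqrt(452 + 8*(128 - (-119)/(-20))/(-18 - 17/(-20))) = sqrt(452 + 8*(128 - (-119)*(-1)/20)/(-18 - 17*(-1/20))) = sqrt(452 + 8*(128 - 7*17/20)/(-18 + 17/20)) = sqrt(452 + 8*(128 - 119/20)/(-343/20)) = sqrt(452 + 8*(-20/343)*(2441/20)) = sqrt(452 - 19528/343) = sqrt(135508/343) = 2*sqrt(237139)/49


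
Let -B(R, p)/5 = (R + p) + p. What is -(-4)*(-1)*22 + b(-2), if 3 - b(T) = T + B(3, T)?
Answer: -88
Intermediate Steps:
B(R, p) = -10*p - 5*R (B(R, p) = -5*((R + p) + p) = -5*(R + 2*p) = -10*p - 5*R)
b(T) = 18 + 9*T (b(T) = 3 - (T + (-10*T - 5*3)) = 3 - (T + (-10*T - 15)) = 3 - (T + (-15 - 10*T)) = 3 - (-15 - 9*T) = 3 + (15 + 9*T) = 18 + 9*T)
-(-4)*(-1)*22 + b(-2) = -(-4)*(-1)*22 + (18 + 9*(-2)) = -2*2*22 + (18 - 18) = -4*22 + 0 = -88 + 0 = -88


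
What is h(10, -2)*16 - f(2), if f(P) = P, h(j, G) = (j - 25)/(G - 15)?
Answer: 206/17 ≈ 12.118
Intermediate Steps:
h(j, G) = (-25 + j)/(-15 + G)
h(10, -2)*16 - f(2) = ((-25 + 10)/(-15 - 2))*16 - 1*2 = (-15/(-17))*16 - 2 = -1/17*(-15)*16 - 2 = (15/17)*16 - 2 = 240/17 - 2 = 206/17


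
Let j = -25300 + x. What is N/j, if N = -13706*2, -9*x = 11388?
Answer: 20559/19924 ≈ 1.0319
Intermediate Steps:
x = -3796/3 (x = -⅑*11388 = -3796/3 ≈ -1265.3)
N = -27412
j = -79696/3 (j = -25300 - 3796/3 = -79696/3 ≈ -26565.)
N/j = -27412/(-79696/3) = -27412*(-3/79696) = 20559/19924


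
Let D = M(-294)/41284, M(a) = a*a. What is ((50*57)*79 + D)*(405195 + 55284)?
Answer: 1070058686829561/10321 ≈ 1.0368e+11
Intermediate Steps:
M(a) = a**2
D = 21609/10321 (D = (-294)**2/41284 = 86436*(1/41284) = 21609/10321 ≈ 2.0937)
((50*57)*79 + D)*(405195 + 55284) = ((50*57)*79 + 21609/10321)*(405195 + 55284) = (2850*79 + 21609/10321)*460479 = (225150 + 21609/10321)*460479 = (2323794759/10321)*460479 = 1070058686829561/10321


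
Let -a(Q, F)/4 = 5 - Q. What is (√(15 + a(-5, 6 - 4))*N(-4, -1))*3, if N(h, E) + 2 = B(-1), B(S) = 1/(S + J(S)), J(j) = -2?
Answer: -35*I ≈ -35.0*I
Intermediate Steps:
B(S) = 1/(-2 + S) (B(S) = 1/(S - 2) = 1/(-2 + S))
N(h, E) = -7/3 (N(h, E) = -2 + 1/(-2 - 1) = -2 + 1/(-3) = -2 - ⅓ = -7/3)
a(Q, F) = -20 + 4*Q (a(Q, F) = -4*(5 - Q) = -20 + 4*Q)
(√(15 + a(-5, 6 - 4))*N(-4, -1))*3 = (√(15 + (-20 + 4*(-5)))*(-7/3))*3 = (√(15 + (-20 - 20))*(-7/3))*3 = (√(15 - 40)*(-7/3))*3 = (√(-25)*(-7/3))*3 = ((5*I)*(-7/3))*3 = -35*I/3*3 = -35*I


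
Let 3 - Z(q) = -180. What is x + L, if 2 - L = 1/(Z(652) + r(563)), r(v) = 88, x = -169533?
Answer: -45942902/271 ≈ -1.6953e+5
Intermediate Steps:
Z(q) = 183 (Z(q) = 3 - 1*(-180) = 3 + 180 = 183)
L = 541/271 (L = 2 - 1/(183 + 88) = 2 - 1/271 = 541/271 ≈ 1.9963)
x + L = -169533 + 541/271 = -45942902/271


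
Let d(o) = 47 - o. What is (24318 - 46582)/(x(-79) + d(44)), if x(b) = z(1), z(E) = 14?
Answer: -22264/17 ≈ -1309.6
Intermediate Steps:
x(b) = 14
(24318 - 46582)/(x(-79) + d(44)) = (24318 - 46582)/(14 + (47 - 1*44)) = -22264/(14 + (47 - 44)) = -22264/(14 + 3) = -22264/17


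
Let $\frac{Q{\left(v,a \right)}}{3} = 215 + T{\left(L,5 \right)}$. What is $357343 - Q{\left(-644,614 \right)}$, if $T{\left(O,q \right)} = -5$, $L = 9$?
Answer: $356713$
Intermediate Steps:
$Q{\left(v,a \right)} = 630$ ($Q{\left(v,a \right)} = 3 \left(215 - 5\right) = 3 \cdot 210 = 630$)
$357343 - Q{\left(-644,614 \right)} = 357343 - 630 = 356713$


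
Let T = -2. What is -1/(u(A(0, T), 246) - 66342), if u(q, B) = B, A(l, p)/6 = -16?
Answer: 1/66096 ≈ 1.5130e-5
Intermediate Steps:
A(l, p) = -96 (A(l, p) = 6*(-16) = -96)
-1/(u(A(0, T), 246) - 66342) = -1/(246 - 66342) = -1/(-66096) = -1*(-1/66096) = 1/66096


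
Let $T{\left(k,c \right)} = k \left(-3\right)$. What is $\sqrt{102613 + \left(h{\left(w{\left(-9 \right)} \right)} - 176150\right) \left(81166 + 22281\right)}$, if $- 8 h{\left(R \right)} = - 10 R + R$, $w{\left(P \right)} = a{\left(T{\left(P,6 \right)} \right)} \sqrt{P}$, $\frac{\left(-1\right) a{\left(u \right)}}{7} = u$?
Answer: $\frac{\sqrt{-291553382992 - 1055780082 i}}{4} \approx 244.41 - 1.3499 \cdot 10^{5} i$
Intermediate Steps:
$T{\left(k,c \right)} = - 3 k$
$a{\left(u \right)} = - 7 u$
$w{\left(P \right)} = 21 P^{\frac{3}{2}}$ ($w{\left(P \right)} = - 7 \left(- 3 P\right) \sqrt{P} = 21 P \sqrt{P} = 21 P^{\frac{3}{2}}$)
$h{\left(R \right)} = \frac{9 R}{8}$ ($h{\left(R \right)} = - \frac{- 10 R + R}{8} = - \frac{\left(-9\right) R}{8} = \frac{9 R}{8}$)
$\sqrt{102613 + \left(h{\left(w{\left(-9 \right)} \right)} - 176150\right) \left(81166 + 22281\right)} = \sqrt{102613 + \left(\frac{9 \cdot 21 \left(-9\right)^{\frac{3}{2}}}{8} - 176150\right) \left(81166 + 22281\right)} = \sqrt{102613 + \left(\frac{9 \cdot 21 \left(- 27 i\right)}{8} - 176150\right) 103447} = \sqrt{102613 + \left(\frac{9 \left(- 567 i\right)}{8} - 176150\right) 103447} = \sqrt{102613 + \left(- \frac{5103 i}{8} - 176150\right) 103447} = \sqrt{102613 + \left(-176150 - \frac{5103 i}{8}\right) 103447} = \sqrt{102613 - \left(18222189050 + \frac{527890041 i}{8}\right)} = \sqrt{-18222086437 - \frac{527890041 i}{8}}$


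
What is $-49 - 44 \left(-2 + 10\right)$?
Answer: $-401$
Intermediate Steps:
$-49 - 44 \left(-2 + 10\right) = -49 - 352 = -401$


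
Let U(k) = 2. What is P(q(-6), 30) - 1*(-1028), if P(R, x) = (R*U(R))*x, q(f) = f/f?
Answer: 1088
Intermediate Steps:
q(f) = 1
P(R, x) = 2*R*x (P(R, x) = (R*2)*x = (2*R)*x = 2*R*x)
P(q(-6), 30) - 1*(-1028) = 2*1*30 - 1*(-1028) = 60 + 1028 = 1088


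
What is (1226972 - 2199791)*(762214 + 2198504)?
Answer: -2880242724042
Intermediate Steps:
(1226972 - 2199791)*(762214 + 2198504) = -972819*2960718 = -2880242724042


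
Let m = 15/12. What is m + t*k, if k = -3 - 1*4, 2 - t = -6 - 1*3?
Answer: -303/4 ≈ -75.750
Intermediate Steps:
t = 11 (t = 2 - (-6 - 1*3) = 2 - (-6 - 3) = 2 - 1*(-9) = 2 + 9 = 11)
k = -7 (k = -3 - 4 = -7)
m = 5/4 (m = 15*(1/12) = 5/4 ≈ 1.2500)
m + t*k = 5/4 + 11*(-7) = 5/4 - 77 = -303/4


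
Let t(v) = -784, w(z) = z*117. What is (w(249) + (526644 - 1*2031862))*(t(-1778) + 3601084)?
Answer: -5314348825500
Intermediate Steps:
w(z) = 117*z
(w(249) + (526644 - 1*2031862))*(t(-1778) + 3601084) = (117*249 + (526644 - 1*2031862))*(-784 + 3601084) = (29133 + (526644 - 2031862))*3600300 = (29133 - 1505218)*3600300 = -1476085*3600300 = -5314348825500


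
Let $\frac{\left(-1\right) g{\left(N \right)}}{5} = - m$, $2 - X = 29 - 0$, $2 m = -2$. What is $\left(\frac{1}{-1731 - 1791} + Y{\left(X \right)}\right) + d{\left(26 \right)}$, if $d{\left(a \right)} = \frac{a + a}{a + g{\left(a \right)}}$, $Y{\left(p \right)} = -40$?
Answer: $- \frac{308373}{8218} \approx -37.524$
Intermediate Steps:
$m = -1$ ($m = \frac{1}{2} \left(-2\right) = -1$)
$X = -27$ ($X = 2 - \left(29 - 0\right) = 2 - \left(29 + 0\right) = 2 - 29 = -27$)
$g{\left(N \right)} = -5$ ($g{\left(N \right)} = - 5 \left(\left(-1\right) \left(-1\right)\right) = \left(-5\right) 1 = -5$)
$d{\left(a \right)} = \frac{2 a}{-5 + a}$ ($d{\left(a \right)} = \frac{a + a}{a - 5} = \frac{2 a}{-5 + a}$)
$\left(\frac{1}{-1731 - 1791} + Y{\left(X \right)}\right) + d{\left(26 \right)} = \left(\frac{1}{-1731 - 1791} - 40\right) + 2 \cdot 26 \frac{1}{-5 + 26} = \left(\frac{1}{-3522} - 40\right) + 2 \cdot 26 \cdot \frac{1}{21} = \left(- \frac{1}{3522} - 40\right) + 2 \cdot 26 \cdot \frac{1}{21} = - \frac{140881}{3522} + \frac{52}{21} = - \frac{308373}{8218}$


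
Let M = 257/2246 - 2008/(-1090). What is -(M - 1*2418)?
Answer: 2957406211/1224070 ≈ 2416.0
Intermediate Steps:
M = 2395049/1224070 (M = 257*(1/2246) - 2008*(-1/1090) = 257/2246 + 1004/545 = 2395049/1224070 ≈ 1.9566)
-(M - 1*2418) = -(2395049/1224070 - 1*2418) = -(2395049/1224070 - 2418) = -1*(-2957406211/1224070) = 2957406211/1224070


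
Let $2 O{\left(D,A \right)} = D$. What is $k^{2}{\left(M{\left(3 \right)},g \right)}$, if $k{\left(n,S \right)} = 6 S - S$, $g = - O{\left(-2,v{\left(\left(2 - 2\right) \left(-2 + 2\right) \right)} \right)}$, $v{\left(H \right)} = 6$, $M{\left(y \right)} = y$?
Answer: $25$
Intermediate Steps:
$O{\left(D,A \right)} = \frac{D}{2}$
$g = 1$ ($g = - \frac{-2}{2} = \left(-1\right) \left(-1\right) = 1$)
$k{\left(n,S \right)} = 5 S$
$k^{2}{\left(M{\left(3 \right)},g \right)} = \left(5 \cdot 1\right)^{2} = 5^{2} = 25$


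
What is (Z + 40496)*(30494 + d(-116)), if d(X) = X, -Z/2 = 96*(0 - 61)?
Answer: 1585974624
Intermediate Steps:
Z = 11712 (Z = -192*(0 - 61) = -192*(-61) = -2*(-5856) = 11712)
(Z + 40496)*(30494 + d(-116)) = (11712 + 40496)*(30494 - 116) = 52208*30378 = 1585974624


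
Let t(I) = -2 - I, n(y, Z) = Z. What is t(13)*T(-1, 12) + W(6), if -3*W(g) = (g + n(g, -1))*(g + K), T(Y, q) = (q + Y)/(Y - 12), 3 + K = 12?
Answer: -160/13 ≈ -12.308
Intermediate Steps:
K = 9 (K = -3 + 12 = 9)
T(Y, q) = (Y + q)/(-12 + Y)
W(g) = -(-1 + g)*(9 + g)/3 (W(g) = -(g - 1)*(g + 9)/3 = -(-1 + g)*(9 + g)/3)
t(13)*T(-1, 12) + W(6) = (-2 - 1*13)*((-1 + 12)/(-12 - 1)) + (3 - 8/3*6 - 1/3*6**2) = (-2 - 13)*(11/(-13)) + (3 - 16 - 1/3*36) = -(-15)*11/13 + (3 - 16 - 12) = -15*(-11/13) - 25 = 165/13 - 25 = -160/13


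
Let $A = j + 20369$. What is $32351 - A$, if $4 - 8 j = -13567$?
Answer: $\frac{82285}{8} \approx 10286.0$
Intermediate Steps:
$j = \frac{13571}{8}$ ($j = \frac{1}{2} - - \frac{13567}{8} = \frac{1}{2} + \frac{13567}{8} = \frac{13571}{8} \approx 1696.4$)
$A = \frac{176523}{8}$ ($A = \frac{13571}{8} + 20369 = \frac{176523}{8} \approx 22065.0$)
$32351 - A = 32351 - \frac{176523}{8} = \frac{82285}{8}$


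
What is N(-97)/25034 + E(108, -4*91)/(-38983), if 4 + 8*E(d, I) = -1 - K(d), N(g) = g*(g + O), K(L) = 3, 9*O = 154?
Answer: 2719016675/8783103798 ≈ 0.30957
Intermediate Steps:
O = 154/9 (O = (⅑)*154 = 154/9 ≈ 17.111)
N(g) = g*(154/9 + g) (N(g) = g*(g + 154/9) = g*(154/9 + g))
E(d, I) = -1 (E(d, I) = -½ + (-1 - 1*3)/8 = -½ + (-1 - 3)/8 = -½ + (⅛)*(-4) = -½ - ½ = -1)
N(-97)/25034 + E(108, -4*91)/(-38983) = ((⅑)*(-97)*(154 + 9*(-97)))/25034 - 1/(-38983) = ((⅑)*(-97)*(154 - 873))*(1/25034) - 1*(-1/38983) = ((⅑)*(-97)*(-719))*(1/25034) + 1/38983 = (69743/9)*(1/25034) + 1/38983 = 69743/225306 + 1/38983 = 2719016675/8783103798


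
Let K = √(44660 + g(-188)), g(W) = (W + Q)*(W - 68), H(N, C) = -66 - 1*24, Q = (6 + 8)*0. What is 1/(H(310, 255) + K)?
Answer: 45/42344 + √23197/42344 ≈ 0.0046596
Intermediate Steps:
Q = 0 (Q = 14*0 = 0)
H(N, C) = -90 (H(N, C) = -66 - 24 = -90)
g(W) = W*(-68 + W) (g(W) = (W + 0)*(W - 68) = W*(-68 + W))
K = 2*√23197 (K = √(44660 - 188*(-68 - 188)) = √(44660 - 188*(-256)) = √(44660 + 48128) = √92788 = 2*√23197 ≈ 304.61)
1/(H(310, 255) + K) = 1/(-90 + 2*√23197)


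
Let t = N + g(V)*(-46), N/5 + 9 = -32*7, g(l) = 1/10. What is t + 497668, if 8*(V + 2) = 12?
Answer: 2482492/5 ≈ 4.9650e+5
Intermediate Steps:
V = -½ (V = -2 + (⅛)*12 = -2 + 3/2 = -½ ≈ -0.50000)
g(l) = ⅒
N = -1165 (N = -45 + 5*(-32*7) = -45 + 5*(-224) = -45 - 1120 = -1165)
t = -5848/5 (t = -1165 + (⅒)*(-46) = -1165 - 23/5 = -5848/5 ≈ -1169.6)
t + 497668 = -5848/5 + 497668 = 2482492/5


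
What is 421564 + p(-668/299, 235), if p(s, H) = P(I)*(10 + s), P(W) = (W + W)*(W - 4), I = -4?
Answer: 126196244/299 ≈ 4.2206e+5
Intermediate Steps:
P(W) = 2*W*(-4 + W) (P(W) = (2*W)*(-4 + W) = 2*W*(-4 + W))
p(s, H) = 640 + 64*s (p(s, H) = (2*(-4)*(-4 - 4))*(10 + s) = (2*(-4)*(-8))*(10 + s) = 64*(10 + s) = 640 + 64*s)
421564 + p(-668/299, 235) = 421564 + (640 + 64*(-668/299)) = 421564 + (640 - 42752/299) = 421564 + 148608/299 = 126196244/299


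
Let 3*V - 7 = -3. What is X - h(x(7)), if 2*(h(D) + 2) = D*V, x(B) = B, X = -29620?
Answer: -88868/3 ≈ -29623.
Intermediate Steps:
V = 4/3 (V = 7/3 + (⅓)*(-3) = 7/3 - 1 = 4/3 ≈ 1.3333)
h(D) = -2 + 2*D/3 (h(D) = -2 + (D*(4/3))/2 = -2 + (4*D/3)/2 = -2 + 2*D/3)
X - h(x(7)) = -29620 - (-2 + (⅔)*7) = -29620 - (-2 + 14/3) = -29620 - 1*8/3 = -29620 - 8/3 = -88868/3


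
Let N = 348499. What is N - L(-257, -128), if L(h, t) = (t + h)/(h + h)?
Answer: 179128101/514 ≈ 3.4850e+5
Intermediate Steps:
L(h, t) = (h + t)/(2*h) (L(h, t) = (h + t)/((2*h)) = (h + t)*(1/(2*h)) = (h + t)/(2*h))
N - L(-257, -128) = 348499 - (-257 - 128)/(2*(-257)) = 348499 - (-1)*(-385)/(2*257) = 348499 - 1*385/514 = 348499 - 385/514 = 179128101/514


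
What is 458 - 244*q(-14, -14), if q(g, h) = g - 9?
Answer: 6070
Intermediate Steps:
q(g, h) = -9 + g
458 - 244*q(-14, -14) = 458 - 244*(-9 - 14) = 458 - 244*(-23) = 458 + 5612 = 6070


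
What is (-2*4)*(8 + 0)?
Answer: -64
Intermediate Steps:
(-2*4)*(8 + 0) = -8*8 = -64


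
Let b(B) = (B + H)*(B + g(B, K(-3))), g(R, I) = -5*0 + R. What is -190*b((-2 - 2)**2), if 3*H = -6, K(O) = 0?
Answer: -85120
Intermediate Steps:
H = -2 (H = (1/3)*(-6) = -2)
g(R, I) = R (g(R, I) = 0 + R = R)
b(B) = 2*B*(-2 + B) (b(B) = (B - 2)*(B + B) = (-2 + B)*(2*B) = 2*B*(-2 + B))
-190*b((-2 - 2)**2) = -380*(-2 - 2)**2*(-2 + (-2 - 2)**2) = -380*(-4)**2*(-2 + (-4)**2) = -380*16*(-2 + 16) = -380*16*14 = -190*448 = -85120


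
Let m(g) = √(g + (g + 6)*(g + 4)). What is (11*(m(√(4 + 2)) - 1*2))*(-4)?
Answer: 88 - 44*√(30 + 11*√6) ≈ -244.03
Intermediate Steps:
m(g) = √(g + (4 + g)*(6 + g)) (m(g) = √(g + (6 + g)*(4 + g)) = √(g + (4 + g)*(6 + g)))
(11*(m(√(4 + 2)) - 1*2))*(-4) = (11*(√(24 + (√(4 + 2))² + 11*√(4 + 2)) - 1*2))*(-4) = (11*(√(24 + (√6)² + 11*√6) - 2))*(-4) = (11*(√(24 + 6 + 11*√6) - 2))*(-4) = (11*(√(30 + 11*√6) - 2))*(-4) = (11*(-2 + √(30 + 11*√6)))*(-4) = (-22 + 11*√(30 + 11*√6))*(-4) = 88 - 44*√(30 + 11*√6)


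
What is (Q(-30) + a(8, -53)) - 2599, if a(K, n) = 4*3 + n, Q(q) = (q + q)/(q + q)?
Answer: -2639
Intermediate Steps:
Q(q) = 1 (Q(q) = (2*q)/((2*q)) = (2*q)*(1/(2*q)) = 1)
a(K, n) = 12 + n
(Q(-30) + a(8, -53)) - 2599 = (1 + (12 - 53)) - 2599 = (1 - 41) - 2599 = -40 - 2599 = -2639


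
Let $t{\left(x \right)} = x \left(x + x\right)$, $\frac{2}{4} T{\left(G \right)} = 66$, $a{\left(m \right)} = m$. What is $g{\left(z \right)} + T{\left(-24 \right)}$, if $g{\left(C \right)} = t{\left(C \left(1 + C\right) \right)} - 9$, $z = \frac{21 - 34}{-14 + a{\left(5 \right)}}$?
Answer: $\frac{970595}{6561} \approx 147.93$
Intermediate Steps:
$T{\left(G \right)} = 132$ ($T{\left(G \right)} = 2 \cdot 66 = 132$)
$t{\left(x \right)} = 2 x^{2}$ ($t{\left(x \right)} = x 2 x = 2 x^{2}$)
$z = \frac{13}{9}$ ($z = \frac{21 - 34}{-14 + 5} = - \frac{13}{-9} = \left(-13\right) \left(- \frac{1}{9}\right) = \frac{13}{9} \approx 1.4444$)
$g{\left(C \right)} = -9 + 2 C^{2} \left(1 + C\right)^{2}$ ($g{\left(C \right)} = 2 \left(C \left(1 + C\right)\right)^{2} - 9 = 2 C^{2} \left(1 + C\right)^{2} - 9 = -9 + 2 C^{2} \left(1 + C\right)^{2}$)
$g{\left(z \right)} + T{\left(-24 \right)} = \left(-9 + 2 \left(\frac{13}{9}\right)^{2} \left(1 + \frac{13}{9}\right)^{2}\right) + 132 = \left(-9 + 2 \cdot \frac{169}{81} \left(\frac{22}{9}\right)^{2}\right) + 132 = \left(-9 + 2 \cdot \frac{169}{81} \cdot \frac{484}{81}\right) + 132 = \left(-9 + \frac{163592}{6561}\right) + 132 = \frac{104543}{6561} + 132 = \frac{970595}{6561}$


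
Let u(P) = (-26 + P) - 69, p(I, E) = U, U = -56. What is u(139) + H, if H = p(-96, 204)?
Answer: -12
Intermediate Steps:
p(I, E) = -56
H = -56
u(P) = -95 + P
u(139) + H = (-95 + 139) - 56 = 44 - 56 = -12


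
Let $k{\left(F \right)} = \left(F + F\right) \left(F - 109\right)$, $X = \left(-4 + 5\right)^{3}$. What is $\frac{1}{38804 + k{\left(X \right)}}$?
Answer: $\frac{1}{38588} \approx 2.5915 \cdot 10^{-5}$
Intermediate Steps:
$X = 1$ ($X = 1^{3} = 1$)
$k{\left(F \right)} = 2 F \left(-109 + F\right)$
$\frac{1}{38804 + k{\left(X \right)}} = \frac{1}{38804 + 2 \cdot 1 \left(-109 + 1\right)} = \frac{1}{38804 + 2 \cdot 1 \left(-108\right)} = \frac{1}{38804 - 216} = \frac{1}{38588}$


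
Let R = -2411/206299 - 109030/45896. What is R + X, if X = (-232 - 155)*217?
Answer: -397580438547121/4734149452 ≈ -83981.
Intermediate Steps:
R = -11301717613/4734149452 (R = -2411*1/206299 - 109030*1/45896 = -2411/206299 - 54515/22948 = -11301717613/4734149452 ≈ -2.3873)
X = -83979 (X = -387*217 = -83979)
R + X = -11301717613/4734149452 - 83979 = -397580438547121/4734149452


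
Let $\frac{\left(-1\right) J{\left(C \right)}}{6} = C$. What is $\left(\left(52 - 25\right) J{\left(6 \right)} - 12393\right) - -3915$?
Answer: $-9450$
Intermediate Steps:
$J{\left(C \right)} = - 6 C$
$\left(\left(52 - 25\right) J{\left(6 \right)} - 12393\right) - -3915 = \left(\left(52 - 25\right) \left(\left(-6\right) 6\right) - 12393\right) - -3915 = \left(27 \left(-36\right) - 12393\right) + 3915 = \left(-972 - 12393\right) + 3915 = -13365 + 3915 = -9450$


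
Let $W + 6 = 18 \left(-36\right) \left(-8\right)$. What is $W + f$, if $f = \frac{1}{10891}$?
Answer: $\frac{56393599}{10891} \approx 5178.0$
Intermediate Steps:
$W = 5178$ ($W = -6 + 18 \left(-36\right) \left(-8\right) = -6 - -5184 = -6 + 5184 = 5178$)
$f = \frac{1}{10891} \approx 9.1819 \cdot 10^{-5}$
$W + f = 5178 + \frac{1}{10891} = \frac{56393599}{10891}$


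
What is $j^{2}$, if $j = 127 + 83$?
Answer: $44100$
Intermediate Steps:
$j = 210$
$j^{2} = 210^{2} = 44100$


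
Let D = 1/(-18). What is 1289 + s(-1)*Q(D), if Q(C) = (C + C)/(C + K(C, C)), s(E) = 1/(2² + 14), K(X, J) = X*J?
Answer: 21915/17 ≈ 1289.1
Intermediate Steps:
K(X, J) = J*X
s(E) = 1/18 (s(E) = 1/(4 + 14) = 1/18)
D = -1/18 ≈ -0.055556
Q(C) = 2*C/(C + C²) (Q(C) = (C + C)/(C + C*C) = (2*C)/(C + C²) = 2*C/(C + C²))
1289 + s(-1)*Q(D) = 1289 + (2/(1 - 1/18))/18 = 1289 + (2/(17/18))/18 = 1289 + (2*(18/17))/18 = 1289 + (1/18)*(36/17) = 1289 + 2/17 = 21915/17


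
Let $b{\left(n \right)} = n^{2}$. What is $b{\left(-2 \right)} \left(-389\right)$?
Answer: $-1556$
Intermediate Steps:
$b{\left(-2 \right)} \left(-389\right) = \left(-2\right)^{2} \left(-389\right) = 4 \left(-389\right) = -1556$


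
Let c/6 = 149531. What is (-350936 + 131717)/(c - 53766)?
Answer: -73073/281140 ≈ -0.25992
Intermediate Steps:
c = 897186 (c = 6*149531 = 897186)
(-350936 + 131717)/(c - 53766) = (-350936 + 131717)/(897186 - 53766) = -219219/843420 = -219219*1/843420 = -73073/281140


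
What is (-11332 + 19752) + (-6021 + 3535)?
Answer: 5934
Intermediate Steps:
(-11332 + 19752) + (-6021 + 3535) = 8420 - 2486 = 5934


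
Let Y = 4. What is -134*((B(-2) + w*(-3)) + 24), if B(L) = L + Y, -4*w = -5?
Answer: -5963/2 ≈ -2981.5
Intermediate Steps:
w = 5/4 (w = -¼*(-5) = 5/4 ≈ 1.2500)
B(L) = 4 + L (B(L) = L + 4 = 4 + L)
-134*((B(-2) + w*(-3)) + 24) = -134*(((4 - 2) + (5/4)*(-3)) + 24) = -134*((2 - 15/4) + 24) = -134*(-7/4 + 24) = -134*89/4 = -5963/2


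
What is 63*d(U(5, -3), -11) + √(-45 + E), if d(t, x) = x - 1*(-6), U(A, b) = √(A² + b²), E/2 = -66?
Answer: -315 + I*√177 ≈ -315.0 + 13.304*I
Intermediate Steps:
E = -132 (E = 2*(-66) = -132)
d(t, x) = 6 + x (d(t, x) = x + 6 = 6 + x)
63*d(U(5, -3), -11) + √(-45 + E) = 63*(6 - 11) + √(-45 - 132) = 63*(-5) + √(-177) = -315 + I*√177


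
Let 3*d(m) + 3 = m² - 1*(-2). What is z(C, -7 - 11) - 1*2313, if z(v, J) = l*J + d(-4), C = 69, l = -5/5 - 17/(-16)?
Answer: -18473/8 ≈ -2309.1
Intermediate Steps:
d(m) = -⅓ + m²/3 (d(m) = -1 + (m² - 1*(-2))/3 = -1 + (m² + 2)/3 = -1 + (2 + m²)/3 = -1 + (⅔ + m²/3) = -⅓ + m²/3)
l = 1/16 (l = -5*⅕ - 17*(-1/16) = -1 + 17/16 = 1/16 ≈ 0.062500)
z(v, J) = 5 + J/16 (z(v, J) = J/16 + (-⅓ + (⅓)*(-4)²) = J/16 + (-⅓ + (⅓)*16) = J/16 + (-⅓ + 16/3) = J/16 + 5 = 5 + J/16)
z(C, -7 - 11) - 1*2313 = (5 + (-7 - 11)/16) - 1*2313 = (5 + (1/16)*(-18)) - 2313 = (5 - 9/8) - 2313 = 31/8 - 2313 = -18473/8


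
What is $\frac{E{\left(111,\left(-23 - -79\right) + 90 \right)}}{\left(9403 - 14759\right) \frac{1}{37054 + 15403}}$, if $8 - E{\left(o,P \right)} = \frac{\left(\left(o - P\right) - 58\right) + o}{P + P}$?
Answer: $- \frac{60797663}{781976} \approx -77.749$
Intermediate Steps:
$E{\left(o,P \right)} = 8 - \frac{-58 - P + 2 o}{2 P}$ ($E{\left(o,P \right)} = 8 - \frac{\left(\left(o - P\right) - 58\right) + o}{P + P} = 8 - \frac{\left(-58 + o - P\right) + o}{2 P} = 8 - \left(-58 - P + 2 o\right) \frac{1}{2 P} = 8 - \frac{-58 - P + 2 o}{2 P}$)
$\frac{E{\left(111,\left(-23 - -79\right) + 90 \right)}}{\left(9403 - 14759\right) \frac{1}{37054 + 15403}} = \frac{\frac{1}{\left(-23 - -79\right) + 90} \left(29 - 111 + \frac{17 \left(\left(-23 - -79\right) + 90\right)}{2}\right)}{\left(9403 - 14759\right) \frac{1}{37054 + 15403}} = \frac{\frac{1}{\left(-23 + 79\right) + 90} \left(29 - 111 + \frac{17 \left(\left(-23 + 79\right) + 90\right)}{2}\right)}{\left(-5356\right) \frac{1}{52457}} = \frac{\frac{1}{56 + 90} \left(29 - 111 + \frac{17 \left(56 + 90\right)}{2}\right)}{\left(-5356\right) \frac{1}{52457}} = \frac{\frac{1}{146} \left(29 - 111 + \frac{17}{2} \cdot 146\right)}{- \frac{5356}{52457}} = \frac{29 - 111 + 1241}{146} \left(- \frac{52457}{5356}\right) = \frac{1}{146} \cdot 1159 \left(- \frac{52457}{5356}\right) = \frac{1159}{146} \left(- \frac{52457}{5356}\right) = - \frac{60797663}{781976}$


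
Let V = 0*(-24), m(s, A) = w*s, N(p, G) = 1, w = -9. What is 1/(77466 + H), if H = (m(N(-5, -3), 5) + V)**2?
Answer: 1/77547 ≈ 1.2895e-5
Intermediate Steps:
m(s, A) = -9*s
V = 0
H = 81 (H = (-9*1 + 0)**2 = (-9 + 0)**2 = (-9)**2 = 81)
1/(77466 + H) = 1/(77466 + 81) = 1/77547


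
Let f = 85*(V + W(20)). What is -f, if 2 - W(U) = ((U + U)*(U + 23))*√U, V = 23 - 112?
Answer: 7395 + 292400*√5 ≈ 6.6122e+5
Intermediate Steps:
V = -89
W(U) = 2 - 2*U^(3/2)*(23 + U) (W(U) = 2 - (U + U)*(U + 23)*√U = 2 - (2*U)*(23 + U)*√U = 2 - 2*U*(23 + U)*√U = 2 - 2*U^(3/2)*(23 + U))
f = -7395 - 292400*√5 (f = 85*(-89 + (2 - 1840*√5 - 1600*√5)) = 85*(-89 + (2 - 3440*√5)) = 85*(-87 - 3440*√5) = -7395 - 292400*√5 ≈ -6.6122e+5)
-f = -(-7395 - 292400*√5) = 7395 + 292400*√5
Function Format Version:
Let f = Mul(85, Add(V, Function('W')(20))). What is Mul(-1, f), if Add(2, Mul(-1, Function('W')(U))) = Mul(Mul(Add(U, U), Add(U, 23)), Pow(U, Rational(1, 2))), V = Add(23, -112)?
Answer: Add(7395, Mul(292400, Pow(5, Rational(1, 2)))) ≈ 6.6122e+5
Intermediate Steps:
V = -89
Function('W')(U) = Add(2, Mul(-2, Pow(U, Rational(3, 2)), Add(23, U))) (Function('W')(U) = Add(2, Mul(-1, Mul(Mul(Add(U, U), Add(U, 23)), Pow(U, Rational(1, 2))))) = Add(2, Mul(-1, Mul(Mul(Mul(2, U), Add(23, U)), Pow(U, Rational(1, 2))))) = Add(2, Mul(-1, Mul(Mul(2, U, Add(23, U)), Pow(U, Rational(1, 2))))) = Add(2, Mul(-1, Mul(2, Pow(U, Rational(3, 2)), Add(23, U)))) = Add(2, Mul(-2, Pow(U, Rational(3, 2)), Add(23, U))))
f = Add(-7395, Mul(-292400, Pow(5, Rational(1, 2)))) (f = Mul(85, Add(-89, Add(2, Mul(-46, Pow(20, Rational(3, 2))), Mul(-2, Pow(20, Rational(5, 2)))))) = Mul(85, Add(-89, Add(2, Mul(-46, Mul(40, Pow(5, Rational(1, 2)))), Mul(-2, Mul(800, Pow(5, Rational(1, 2))))))) = Mul(85, Add(-89, Add(2, Mul(-1840, Pow(5, Rational(1, 2))), Mul(-1600, Pow(5, Rational(1, 2)))))) = Mul(85, Add(-89, Add(2, Mul(-3440, Pow(5, Rational(1, 2)))))) = Mul(85, Add(-87, Mul(-3440, Pow(5, Rational(1, 2))))) = Add(-7395, Mul(-292400, Pow(5, Rational(1, 2)))) ≈ -6.6122e+5)
Mul(-1, f) = Mul(-1, Add(-7395, Mul(-292400, Pow(5, Rational(1, 2))))) = Add(7395, Mul(292400, Pow(5, Rational(1, 2))))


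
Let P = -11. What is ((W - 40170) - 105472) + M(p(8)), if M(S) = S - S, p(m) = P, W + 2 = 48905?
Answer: -96739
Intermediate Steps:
W = 48903 (W = -2 + 48905 = 48903)
p(m) = -11
M(S) = 0
((W - 40170) - 105472) + M(p(8)) = ((48903 - 40170) - 105472) + 0 = (8733 - 105472) + 0 = -96739 + 0 = -96739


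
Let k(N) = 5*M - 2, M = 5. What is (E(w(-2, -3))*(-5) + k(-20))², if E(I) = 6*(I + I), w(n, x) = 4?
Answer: 47089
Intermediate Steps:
E(I) = 12*I (E(I) = 6*(2*I) = 12*I)
k(N) = 23 (k(N) = 5*5 - 2 = 25 - 2 = 23)
(E(w(-2, -3))*(-5) + k(-20))² = ((12*4)*(-5) + 23)² = (48*(-5) + 23)² = (-240 + 23)² = (-217)² = 47089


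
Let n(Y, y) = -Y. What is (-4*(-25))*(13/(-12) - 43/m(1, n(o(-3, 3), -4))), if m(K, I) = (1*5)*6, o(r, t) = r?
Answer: -755/3 ≈ -251.67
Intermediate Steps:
m(K, I) = 30 (m(K, I) = 5*6 = 30)
(-4*(-25))*(13/(-12) - 43/m(1, n(o(-3, 3), -4))) = (-4*(-25))*(13/(-12) - 43/30) = 100*(13*(-1/12) - 43*1/30) = 100*(-13/12 - 43/30) = 100*(-151/60) = -755/3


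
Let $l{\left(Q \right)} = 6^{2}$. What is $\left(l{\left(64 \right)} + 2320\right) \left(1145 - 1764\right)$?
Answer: $-1458364$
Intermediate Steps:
$l{\left(Q \right)} = 36$
$\left(l{\left(64 \right)} + 2320\right) \left(1145 - 1764\right) = \left(36 + 2320\right) \left(1145 - 1764\right) = 2356 \left(-619\right) = -1458364$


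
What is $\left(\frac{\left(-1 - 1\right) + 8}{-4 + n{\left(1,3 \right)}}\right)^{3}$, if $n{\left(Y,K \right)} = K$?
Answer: $-216$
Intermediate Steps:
$\left(\frac{\left(-1 - 1\right) + 8}{-4 + n{\left(1,3 \right)}}\right)^{3} = \left(\frac{\left(-1 - 1\right) + 8}{-4 + 3}\right)^{3} = \left(\frac{-2 + 8}{-1}\right)^{3} = \left(6 \left(-1\right)\right)^{3} = \left(-6\right)^{3} = -216$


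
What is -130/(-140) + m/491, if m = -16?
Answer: 6159/6874 ≈ 0.89598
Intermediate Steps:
-130/(-140) + m/491 = -130/(-140) - 16/491 = -130*(-1/140) - 16*1/491 = 13/14 - 16/491 = 6159/6874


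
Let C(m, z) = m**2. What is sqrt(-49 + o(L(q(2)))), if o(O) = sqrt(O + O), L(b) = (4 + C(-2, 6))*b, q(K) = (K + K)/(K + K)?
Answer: 3*I*sqrt(5) ≈ 6.7082*I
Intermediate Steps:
q(K) = 1 (q(K) = (2*K)/((2*K)) = (2*K)*(1/(2*K)) = 1)
L(b) = 8*b (L(b) = (4 + (-2)**2)*b = (4 + 4)*b = 8*b)
o(O) = sqrt(2)*sqrt(O) (o(O) = sqrt(2*O) = sqrt(2)*sqrt(O))
sqrt(-49 + o(L(q(2)))) = sqrt(-49 + sqrt(2)*sqrt(8*1)) = sqrt(-49 + sqrt(2)*sqrt(8)) = sqrt(-49 + sqrt(2)*(2*sqrt(2))) = sqrt(-49 + 4) = sqrt(-45) = 3*I*sqrt(5)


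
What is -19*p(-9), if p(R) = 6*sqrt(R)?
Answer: -342*I ≈ -342.0*I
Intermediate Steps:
-19*p(-9) = -114*sqrt(-9) = -114*3*I = -342*I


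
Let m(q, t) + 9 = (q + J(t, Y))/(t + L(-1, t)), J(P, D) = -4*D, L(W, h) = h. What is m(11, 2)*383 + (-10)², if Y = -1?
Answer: -7643/4 ≈ -1910.8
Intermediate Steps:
m(q, t) = -9 + (4 + q)/(2*t) (m(q, t) = -9 + (q - 4*(-1))/(t + t) = -9 + (q + 4)/((2*t)) = -9 + (4 + q)*(1/(2*t)) = -9 + (4 + q)/(2*t))
m(11, 2)*383 + (-10)² = ((½)*(4 + 11 - 18*2)/2)*383 + (-10)² = ((½)*(½)*(4 + 11 - 36))*383 + 100 = ((½)*(½)*(-21))*383 + 100 = -21/4*383 + 100 = -8043/4 + 100 = -7643/4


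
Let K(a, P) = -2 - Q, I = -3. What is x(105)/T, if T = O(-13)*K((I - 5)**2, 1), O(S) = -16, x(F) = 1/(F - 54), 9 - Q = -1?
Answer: 1/9792 ≈ 0.00010212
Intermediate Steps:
Q = 10 (Q = 9 - 1*(-1) = 9 + 1 = 10)
x(F) = 1/(-54 + F)
K(a, P) = -12 (K(a, P) = -2 - 1*10 = -2 - 10 = -12)
T = 192 (T = -16*(-12) = 192)
x(105)/T = 1/((-54 + 105)*192) = (1/192)/51 = (1/51)*(1/192) = 1/9792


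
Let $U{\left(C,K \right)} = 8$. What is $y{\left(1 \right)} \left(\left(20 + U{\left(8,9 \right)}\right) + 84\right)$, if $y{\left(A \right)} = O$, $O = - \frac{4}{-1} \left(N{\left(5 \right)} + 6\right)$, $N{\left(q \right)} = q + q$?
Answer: $7168$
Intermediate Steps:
$N{\left(q \right)} = 2 q$
$O = 64$ ($O = - \frac{4}{-1} \left(2 \cdot 5 + 6\right) = \left(-4\right) \left(-1\right) \left(10 + 6\right) = 4 \cdot 16 = 64$)
$y{\left(A \right)} = 64$
$y{\left(1 \right)} \left(\left(20 + U{\left(8,9 \right)}\right) + 84\right) = 64 \left(\left(20 + 8\right) + 84\right) = 64 \left(28 + 84\right) = 64 \cdot 112 = 7168$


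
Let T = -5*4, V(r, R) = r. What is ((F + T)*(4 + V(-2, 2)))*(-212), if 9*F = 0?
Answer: 8480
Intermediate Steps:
F = 0 (F = (⅑)*0 = 0)
T = -20
((F + T)*(4 + V(-2, 2)))*(-212) = ((0 - 20)*(4 - 2))*(-212) = -20*2*(-212) = -40*(-212) = 8480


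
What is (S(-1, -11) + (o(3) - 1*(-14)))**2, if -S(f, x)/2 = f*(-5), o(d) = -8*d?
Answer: 400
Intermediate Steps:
S(f, x) = 10*f (S(f, x) = -2*f*(-5) = -(-10)*f = 10*f)
(S(-1, -11) + (o(3) - 1*(-14)))**2 = (10*(-1) + (-8*3 - 1*(-14)))**2 = (-10 + (-24 + 14))**2 = (-10 - 10)**2 = (-20)**2 = 400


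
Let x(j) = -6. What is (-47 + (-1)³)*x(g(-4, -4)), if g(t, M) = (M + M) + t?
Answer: 288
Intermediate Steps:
g(t, M) = t + 2*M (g(t, M) = 2*M + t = t + 2*M)
(-47 + (-1)³)*x(g(-4, -4)) = (-47 + (-1)³)*(-6) = (-47 - 1)*(-6) = -48*(-6) = 288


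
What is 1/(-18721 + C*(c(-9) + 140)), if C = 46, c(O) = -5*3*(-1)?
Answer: -1/11591 ≈ -8.6274e-5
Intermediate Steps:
c(O) = 15 (c(O) = -15*(-1) = 15)
1/(-18721 + C*(c(-9) + 140)) = 1/(-18721 + 46*(15 + 140)) = 1/(-18721 + 46*155) = 1/(-18721 + 7130) = 1/(-11591) = -1/11591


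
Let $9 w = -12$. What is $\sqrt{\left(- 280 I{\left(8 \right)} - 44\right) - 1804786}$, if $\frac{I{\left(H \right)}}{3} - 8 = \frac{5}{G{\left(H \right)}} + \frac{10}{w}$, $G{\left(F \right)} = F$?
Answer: $5 i \sqrt{72231} \approx 1343.8 i$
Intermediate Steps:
$w = - \frac{4}{3}$ ($w = \frac{1}{9} \left(-12\right) = - \frac{4}{3} \approx -1.3333$)
$I{\left(H \right)} = \frac{3}{2} + \frac{15}{H}$ ($I{\left(H \right)} = 24 + 3 \left(\frac{5}{H} + \frac{10}{- \frac{4}{3}}\right) = 24 + 3 \left(\frac{5}{H} + 10 \left(- \frac{3}{4}\right)\right) = 24 + 3 \left(\frac{5}{H} - \frac{15}{2}\right) = 24 + 3 \left(- \frac{15}{2} + \frac{5}{H}\right) = 24 - \left(\frac{45}{2} - \frac{15}{H}\right) = \frac{3}{2} + \frac{15}{H}$)
$\sqrt{\left(- 280 I{\left(8 \right)} - 44\right) - 1804786} = \sqrt{\left(- 280 \left(\frac{3}{2} + \frac{15}{8}\right) - 44\right) - 1804786} = \sqrt{\left(\left(-280\right) \frac{27}{8} - 44\right) - 1804786} = \sqrt{\left(-945 - 44\right) - 1804786} = \sqrt{-989 - 1804786} = \sqrt{-1805775} = 5 i \sqrt{72231}$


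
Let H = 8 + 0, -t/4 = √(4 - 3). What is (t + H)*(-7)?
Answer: -28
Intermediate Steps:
t = -4 (t = -4*√(4 - 3) = -4*√1 = -4*1 = -4)
H = 8
(t + H)*(-7) = (-4 + 8)*(-7) = 4*(-7) = -28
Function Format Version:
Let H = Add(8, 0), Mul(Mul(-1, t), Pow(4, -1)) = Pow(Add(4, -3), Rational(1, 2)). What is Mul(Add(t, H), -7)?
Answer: -28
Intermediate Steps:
t = -4 (t = Mul(-4, Pow(Add(4, -3), Rational(1, 2))) = Mul(-4, Pow(1, Rational(1, 2))) = Mul(-4, 1) = -4)
H = 8
Mul(Add(t, H), -7) = Mul(Add(-4, 8), -7) = Mul(4, -7) = -28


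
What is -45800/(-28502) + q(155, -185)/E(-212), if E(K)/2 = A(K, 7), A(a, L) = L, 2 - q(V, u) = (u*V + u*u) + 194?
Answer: -40754321/99757 ≈ -408.54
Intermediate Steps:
q(V, u) = -192 - u² - V*u (q(V, u) = 2 - ((u*V + u*u) + 194) = 2 - ((V*u + u²) + 194) = 2 - ((u² + V*u) + 194) = 2 - (194 + u² + V*u) = 2 + (-194 - u² - V*u) = -192 - u² - V*u)
E(K) = 14 (E(K) = 2*7 = 14)
-45800/(-28502) + q(155, -185)/E(-212) = -45800/(-28502) + (-192 - 1*(-185)² - 1*155*(-185))/14 = -45800*(-1/28502) + (-192 - 1*34225 + 28675)*(1/14) = 22900/14251 + (-192 - 34225 + 28675)*(1/14) = 22900/14251 - 5742*1/14 = 22900/14251 - 2871/7 = -40754321/99757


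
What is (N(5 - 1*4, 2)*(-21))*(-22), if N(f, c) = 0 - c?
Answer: -924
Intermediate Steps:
N(f, c) = -c
(N(5 - 1*4, 2)*(-21))*(-22) = (-1*2*(-21))*(-22) = -2*(-21)*(-22) = 42*(-22) = -924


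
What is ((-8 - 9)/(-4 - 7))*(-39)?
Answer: -663/11 ≈ -60.273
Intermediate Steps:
((-8 - 9)/(-4 - 7))*(-39) = -17/(-11)*(-39) = -17*(-1/11)*(-39) = (17/11)*(-39) = -663/11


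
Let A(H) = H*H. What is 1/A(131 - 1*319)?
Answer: 1/35344 ≈ 2.8293e-5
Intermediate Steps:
A(H) = H**2
1/A(131 - 1*319) = 1/((131 - 1*319)**2) = 1/((131 - 319)**2) = 1/((-188)**2) = 1/35344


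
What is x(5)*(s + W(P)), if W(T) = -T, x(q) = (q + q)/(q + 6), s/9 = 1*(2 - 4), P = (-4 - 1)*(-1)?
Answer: -230/11 ≈ -20.909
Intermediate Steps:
P = 5 (P = -5*(-1) = 5)
s = -18 (s = 9*(1*(2 - 4)) = 9*(1*(-2)) = 9*(-2) = -18)
x(q) = 2*q/(6 + q) (x(q) = (2*q)/(6 + q) = 2*q/(6 + q))
x(5)*(s + W(P)) = (2*5/(6 + 5))*(-18 - 1*5) = (2*5/11)*(-18 - 5) = (2*5*(1/11))*(-23) = (10/11)*(-23) = -230/11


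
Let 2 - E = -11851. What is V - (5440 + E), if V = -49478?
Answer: -66771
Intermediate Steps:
E = 11853 (E = 2 - 1*(-11851) = 2 + 11851 = 11853)
V - (5440 + E) = -49478 - (5440 + 11853) = -49478 - 1*17293 = -49478 - 17293 = -66771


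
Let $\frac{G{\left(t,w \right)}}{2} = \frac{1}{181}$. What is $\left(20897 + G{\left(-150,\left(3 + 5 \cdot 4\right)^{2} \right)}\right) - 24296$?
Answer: $- \frac{615217}{181} \approx -3399.0$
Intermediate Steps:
$G{\left(t,w \right)} = \frac{2}{181}$
$\left(20897 + G{\left(-150,\left(3 + 5 \cdot 4\right)^{2} \right)}\right) - 24296 = \left(20897 + \frac{2}{181}\right) - 24296 = \frac{3782359}{181} - 24296 = - \frac{615217}{181}$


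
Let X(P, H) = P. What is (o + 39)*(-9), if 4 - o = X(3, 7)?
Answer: -360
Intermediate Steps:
o = 1 (o = 4 - 1*3 = 4 - 3 = 1)
(o + 39)*(-9) = (1 + 39)*(-9) = 40*(-9) = -360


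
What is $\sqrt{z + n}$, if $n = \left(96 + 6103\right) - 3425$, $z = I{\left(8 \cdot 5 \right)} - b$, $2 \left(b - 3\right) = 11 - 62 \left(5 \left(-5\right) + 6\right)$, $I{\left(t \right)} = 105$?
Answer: $\frac{39 \sqrt{6}}{2} \approx 47.765$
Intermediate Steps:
$b = \frac{1195}{2}$ ($b = 3 + \frac{11 - 62 \left(5 \left(-5\right) + 6\right)}{2} = 3 + \frac{11 - 62 \left(-25 + 6\right)}{2} = 3 + \frac{11 - -1178}{2} = 3 + \frac{11 + 1178}{2} = 3 + \frac{1}{2} \cdot 1189 = 3 + \frac{1189}{2} = \frac{1195}{2} \approx 597.5$)
$z = - \frac{985}{2}$ ($z = 105 - \frac{1195}{2} = - \frac{985}{2} \approx -492.5$)
$n = 2774$ ($n = 6199 - 3425 = 2774$)
$\sqrt{z + n} = \sqrt{- \frac{985}{2} + 2774} = \sqrt{\frac{4563}{2}} = \frac{39 \sqrt{6}}{2}$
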